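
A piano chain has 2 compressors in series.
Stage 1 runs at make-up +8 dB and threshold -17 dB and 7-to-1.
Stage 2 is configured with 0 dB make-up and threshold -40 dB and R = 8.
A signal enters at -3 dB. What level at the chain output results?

-35.875 dB

Stage 1: overshoot 14 dB → 14/7 = 2 dB → -15 dB; +8 dB make-up → -7 dB.
Stage 2: 33 dB above -40 dB, reduced 8:1 to 4.125 dB above → -35.875 dB.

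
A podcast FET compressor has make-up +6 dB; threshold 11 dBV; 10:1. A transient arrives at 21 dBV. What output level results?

18 dBV

Overshoot: 21 − 11 = 10 dB.
The 10 dB excess becomes 1 dB after 10:1 reduction.
That puts the output at 12 dBV; make-up adds 6 dB, giving 18 dBV.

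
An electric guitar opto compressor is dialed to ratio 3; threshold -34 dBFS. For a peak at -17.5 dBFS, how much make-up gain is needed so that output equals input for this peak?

Without make-up, output = threshold + overshoot/3 = -34 + 5.5 = -28.5 dBFS.
Gap to target: 11 dB.

11 dB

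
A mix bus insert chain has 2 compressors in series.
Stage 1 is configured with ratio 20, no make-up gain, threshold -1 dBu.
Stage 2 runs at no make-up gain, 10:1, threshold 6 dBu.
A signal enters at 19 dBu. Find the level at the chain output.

Stage 1: overshoot 20 dB → 20/20 = 1 dB → 0 dBu.
Stage 2: below threshold (0 ≤ 6); passes unchanged; output 0 dBu.

0 dBu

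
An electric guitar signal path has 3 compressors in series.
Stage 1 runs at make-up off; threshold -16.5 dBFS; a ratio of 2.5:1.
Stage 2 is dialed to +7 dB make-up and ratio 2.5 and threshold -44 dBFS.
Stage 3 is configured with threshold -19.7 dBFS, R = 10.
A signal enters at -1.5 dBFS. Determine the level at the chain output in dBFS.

-23.6 dBFS

Stage 1: 15 dB above -16.5 dBFS, reduced 2.5:1 to 6 dB above → -10.5 dBFS.
Stage 2: 33.5 dB above -44 dBFS, reduced 2.5:1 to 13.4 dB above → -30.6 dBFS; +7 dB make-up → -23.6 dBFS.
Stage 3: -23.6 dBFS is at or below the -19.7 dBFS threshold — no compression; output -23.6 dBFS.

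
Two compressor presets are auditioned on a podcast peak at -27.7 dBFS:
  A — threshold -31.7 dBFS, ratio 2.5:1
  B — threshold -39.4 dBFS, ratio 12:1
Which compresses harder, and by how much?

A: GR = 4 − 4/2.5 = 2.4 dB.
B: GR = 11.7 − 11.7/12 = 10.725 dB.
B reduces 8.325 dB more.

B, by 8.325 dB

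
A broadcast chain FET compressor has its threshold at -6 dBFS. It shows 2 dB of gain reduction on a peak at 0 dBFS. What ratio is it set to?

Input overshoot = 0 − (-6) = 6 dB.
Output overshoot = 6 − 2 = 4 dB.
Ratio = input overshoot / output overshoot = 6 / 4 = 1.5.

1.5:1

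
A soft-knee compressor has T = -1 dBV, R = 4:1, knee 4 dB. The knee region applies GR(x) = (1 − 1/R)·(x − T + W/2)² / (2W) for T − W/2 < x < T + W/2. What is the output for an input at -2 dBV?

-2.09375 dBV

x − T + W/2 = -2 − (-1) + 2 = 1.
GR = (1 − 1/4) × 1² / 8 = 0.75 × 1 / 8 = 0.09375 dB.
Output = -2 − 0.09375 = -2.09375 dBV.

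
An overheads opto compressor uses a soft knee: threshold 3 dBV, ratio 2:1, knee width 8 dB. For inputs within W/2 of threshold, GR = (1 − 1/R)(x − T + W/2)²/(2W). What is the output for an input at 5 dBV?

3.875 dBV

x − T + W/2 = 5 − 3 + 4 = 6.
GR = (1 − 1/2) × 6² / 16 = 0.5 × 36 / 16 = 1.125 dB.
Output = 5 − 1.125 = 3.875 dBV.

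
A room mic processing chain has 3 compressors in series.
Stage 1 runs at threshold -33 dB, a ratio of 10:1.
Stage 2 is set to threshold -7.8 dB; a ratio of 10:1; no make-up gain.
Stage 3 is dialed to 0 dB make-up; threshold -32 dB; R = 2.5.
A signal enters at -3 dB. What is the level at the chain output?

Stage 1: 30 dB above -33 dB, reduced 10:1 to 3 dB above → -30 dB.
Stage 2: -30 dB is at or below the -7.8 dB threshold — no compression; output -30 dB.
Stage 3: -30 dB is 2 dB over -32 dB; at 2.5:1 that becomes 0.8 dB over, giving -31.2 dB.

-31.2 dB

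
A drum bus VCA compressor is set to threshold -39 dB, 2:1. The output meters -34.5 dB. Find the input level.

That's 4.5 dB above the -39 dB threshold.
Before 2:1 compression the overshoot was 4.5 × 2 = 9 dB, so input = -39 + 9 = -30 dB.

-30 dB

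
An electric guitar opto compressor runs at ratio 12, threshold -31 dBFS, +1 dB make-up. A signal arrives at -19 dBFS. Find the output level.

-29 dBFS

The input is 12 dB above the -31 dBFS threshold.
At 12:1 the overshoot is divided by 12, leaving 1 dB above threshold.
So the level is -31 + 1 = -30 dBFS; make-up adds 1 dB, giving -29 dBFS.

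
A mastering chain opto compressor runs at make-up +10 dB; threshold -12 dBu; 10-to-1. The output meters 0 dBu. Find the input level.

Remove make-up: 0 − 10 = -10 dBu.
That's 2 dB above the -12 dBu threshold.
Before 10:1 compression the overshoot was 2 × 10 = 20 dB, so input = -12 + 20 = 8 dBu.

8 dBu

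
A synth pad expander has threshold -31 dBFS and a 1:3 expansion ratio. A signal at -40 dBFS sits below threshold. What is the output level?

Undershoot = (-31) − (-40) = 9 dB.
At 1:3, that expands to 27 dB under threshold.
Output = -31 − 27 = -58 dBFS.

-58 dBFS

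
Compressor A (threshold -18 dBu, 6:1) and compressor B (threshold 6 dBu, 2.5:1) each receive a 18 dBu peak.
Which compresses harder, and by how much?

A: overshoot 36 dB → output overshoot 6 dB → GR 30 dB.
B: overshoot 12 dB → output overshoot 4.8 dB → GR 7.2 dB.
A applies 22.8 dB more gain reduction.

A, by 22.8 dB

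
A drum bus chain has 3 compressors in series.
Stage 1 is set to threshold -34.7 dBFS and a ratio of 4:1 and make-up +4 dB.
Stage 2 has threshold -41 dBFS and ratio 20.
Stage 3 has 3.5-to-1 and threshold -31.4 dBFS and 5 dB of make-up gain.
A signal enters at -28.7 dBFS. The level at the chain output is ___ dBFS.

-35.41 dBFS

Stage 1: -28.7 dBFS is 6 dB over -34.7 dBFS; at 4:1 that becomes 1.5 dB over, giving -33.2 dBFS; +4 dB make-up → -29.2 dBFS.
Stage 2: -29.2 dBFS is 11.8 dB over -41 dBFS; at 20:1 that becomes 0.59 dB over, giving -40.41 dBFS.
Stage 3: -40.41 dBFS ≤ -31.4 dBFS, so stage 3 doesn't engage; make-up brings it to -35.41 dBFS.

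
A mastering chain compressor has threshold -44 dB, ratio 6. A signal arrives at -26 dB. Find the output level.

The input is 18 dB above the -44 dB threshold.
6:1 compression reduces that to 18/6 = 3 dB over.
So the level is -44 + 3 = -41 dB.

-41 dB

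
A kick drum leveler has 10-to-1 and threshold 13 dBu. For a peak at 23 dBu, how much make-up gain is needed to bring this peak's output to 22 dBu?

8 dB

The peak compresses to 13 + 10/10 = 14 dBu.
To reach 22 dBu requires 22 − 14 = 8 dB of make-up.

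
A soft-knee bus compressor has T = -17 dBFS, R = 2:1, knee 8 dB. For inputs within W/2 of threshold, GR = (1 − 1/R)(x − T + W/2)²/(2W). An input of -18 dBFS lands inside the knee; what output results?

x − T + W/2 = -18 − (-17) + 4 = 3.
GR = (1 − 1/2) × 3² / 16 = 0.5 × 9 / 16 = 0.28125 dB.
Output = -18 − 0.28125 = -18.28125 dBFS.

-18.28125 dBFS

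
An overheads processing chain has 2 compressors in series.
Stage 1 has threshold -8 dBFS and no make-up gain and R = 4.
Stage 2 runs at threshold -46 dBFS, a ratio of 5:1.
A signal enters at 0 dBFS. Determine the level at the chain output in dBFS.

Stage 1: overshoot 8 dB → 8/4 = 2 dB → -6 dBFS.
Stage 2: overshoot 40 dB → 40/5 = 8 dB → -38 dBFS.

-38 dBFS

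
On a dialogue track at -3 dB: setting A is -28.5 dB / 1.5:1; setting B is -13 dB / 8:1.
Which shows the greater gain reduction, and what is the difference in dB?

B, by 0.25 dB

A: overshoot 25.5 dB → output overshoot 17 dB → GR 8.5 dB.
B: overshoot 10 dB → output overshoot 1.25 dB → GR 8.75 dB.
B applies 0.25 dB more gain reduction.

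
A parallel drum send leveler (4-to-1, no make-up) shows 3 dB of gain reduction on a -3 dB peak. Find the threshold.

-7 dB

Let T be the threshold. Output overshoot = (input overshoot)/R, so -6 − T = (-3 − T)/4.
4·(-6 − T) = -3 − T → 3·T = -24 − (-3) = -21.
T = -21/3 = -7 dB.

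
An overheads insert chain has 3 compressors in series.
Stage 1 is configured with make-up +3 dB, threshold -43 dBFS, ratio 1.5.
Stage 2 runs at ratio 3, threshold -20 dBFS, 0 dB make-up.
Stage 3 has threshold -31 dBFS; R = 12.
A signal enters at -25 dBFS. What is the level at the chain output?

-30.75 dBFS

Stage 1: 18 dB above -43 dBFS, reduced 1.5:1 to 12 dB above → -31 dBFS; +3 dB make-up → -28 dBFS.
Stage 2: -28 dBFS is at or below the -20 dBFS threshold — no compression; output -28 dBFS.
Stage 3: 3 dB above -31 dBFS, reduced 12:1 to 0.25 dB above → -30.75 dBFS.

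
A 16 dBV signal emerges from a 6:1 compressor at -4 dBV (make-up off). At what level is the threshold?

-8 dBV

Input is 24 dB above T (since output overshoot × R = input overshoot: (-4 − T)·6 = 16 − T gives T = -8 dBV).
Check: -8 + (16 − (-8))/6 = -8 + 4 = -4 dBV. ✓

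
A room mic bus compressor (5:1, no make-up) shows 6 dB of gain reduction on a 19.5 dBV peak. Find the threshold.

12 dBV

Let T be the threshold. Output overshoot = (input overshoot)/R, so 13.5 − T = (19.5 − T)/5.
5·(13.5 − T) = 19.5 − T → 4·T = 67.5 − 19.5 = 48.
T = 48/4 = 12 dBV.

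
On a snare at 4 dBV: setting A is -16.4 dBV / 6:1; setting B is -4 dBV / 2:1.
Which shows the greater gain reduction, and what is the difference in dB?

A, by 13 dB

A: GR = 20.4 − 20.4/6 = 17 dB.
B: GR = 8 − 8/2 = 4 dB.
A reduces 13 dB more.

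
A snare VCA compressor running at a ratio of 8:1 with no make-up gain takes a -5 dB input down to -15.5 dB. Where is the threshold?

-17 dB

Let T be the threshold. Output overshoot = (input overshoot)/R, so -15.5 − T = (-5 − T)/8.
8·(-15.5 − T) = -5 − T → 7·T = -124 − (-5) = -119.
T = -119/7 = -17 dB.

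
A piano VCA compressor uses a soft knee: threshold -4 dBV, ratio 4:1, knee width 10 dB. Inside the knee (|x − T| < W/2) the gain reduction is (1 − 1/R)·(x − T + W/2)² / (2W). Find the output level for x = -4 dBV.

x − T + W/2 = -4 − (-4) + 5 = 5.
GR = (1 − 1/4) × 5² / 20 = 0.75 × 25 / 20 = 0.9375 dB.
Output = -4 − 0.9375 = -4.9375 dBV.

-4.9375 dBV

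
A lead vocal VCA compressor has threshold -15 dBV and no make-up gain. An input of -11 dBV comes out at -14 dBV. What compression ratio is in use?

Input overshoot = -11 − (-15) = 4 dB; output overshoot = -14 − (-15) = 1 dB.
Ratio = 4 / 1 = 4.

4:1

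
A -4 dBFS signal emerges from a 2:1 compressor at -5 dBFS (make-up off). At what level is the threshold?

-6 dBFS

Gain reduction = -4 − (-5) = 1 dB; output overshoot = GR / (R − 1) = 1 / 1 = 1 dB.
Threshold = output − output overshoot = -5 − 1 = -6 dBFS.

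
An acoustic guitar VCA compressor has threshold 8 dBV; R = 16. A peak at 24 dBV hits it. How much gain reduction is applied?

Overshoot = 24 − 8 = 16 dB.
At 16:1, output sits 16/16 = 1 dB above threshold.
GR = overshoot in − overshoot out = 16 − 1 = 15 dB.

15 dB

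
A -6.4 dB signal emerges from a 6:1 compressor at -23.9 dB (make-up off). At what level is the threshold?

-27.4 dB

Gain reduction = -6.4 − (-23.9) = 17.5 dB; output overshoot = GR / (R − 1) = 17.5 / 5 = 3.5 dB.
Threshold = output − output overshoot = -23.9 − 3.5 = -27.4 dB.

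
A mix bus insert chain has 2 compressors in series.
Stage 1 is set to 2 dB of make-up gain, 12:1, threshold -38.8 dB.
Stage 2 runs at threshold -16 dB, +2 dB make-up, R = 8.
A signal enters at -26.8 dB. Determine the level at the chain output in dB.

-33.8 dB

Stage 1: 12 dB above -38.8 dB, reduced 12:1 to 1 dB above → -37.8 dB; +2 dB make-up → -35.8 dB.
Stage 2: below threshold (-35.8 ≤ -16); passes unchanged; make-up brings it to -33.8 dB.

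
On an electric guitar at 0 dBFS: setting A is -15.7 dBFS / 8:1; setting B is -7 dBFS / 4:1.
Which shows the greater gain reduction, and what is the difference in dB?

A: overshoot 15.7 dB → output overshoot 1.9625 dB → GR 13.7375 dB.
B: overshoot 7 dB → output overshoot 1.75 dB → GR 5.25 dB.
A applies 8.4875 dB more gain reduction.

A, by 8.4875 dB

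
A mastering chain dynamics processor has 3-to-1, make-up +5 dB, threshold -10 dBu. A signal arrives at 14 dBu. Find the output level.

3 dBu

Overshoot: 14 − (-10) = 24 dB.
3:1 compression reduces that to 24/3 = 8 dB over.
That puts the output at -2 dBu; make-up adds 5 dB, giving 3 dBu.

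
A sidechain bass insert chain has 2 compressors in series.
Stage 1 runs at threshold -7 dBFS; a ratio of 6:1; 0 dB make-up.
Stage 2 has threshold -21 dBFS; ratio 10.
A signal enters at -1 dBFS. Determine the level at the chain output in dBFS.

-19.5 dBFS

Stage 1: 6 dB above -7 dBFS, reduced 6:1 to 1 dB above → -6 dBFS.
Stage 2: overshoot 15 dB → 15/10 = 1.5 dB → -19.5 dBFS.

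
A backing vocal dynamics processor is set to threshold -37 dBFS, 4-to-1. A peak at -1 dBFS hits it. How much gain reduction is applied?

27 dB

The signal is 36 dB above threshold.
At 4:1, output sits 36/4 = 9 dB above threshold.
GR = overshoot in − overshoot out = 36 − 9 = 27 dB.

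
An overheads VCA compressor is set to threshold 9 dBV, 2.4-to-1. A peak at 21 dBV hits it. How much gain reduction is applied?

21 dBV exceeds the threshold by 12 dB.
At 2.4:1, output sits 12/2.4 = 5 dB above threshold.
GR = overshoot in − overshoot out = 12 − 5 = 7 dB.

7 dB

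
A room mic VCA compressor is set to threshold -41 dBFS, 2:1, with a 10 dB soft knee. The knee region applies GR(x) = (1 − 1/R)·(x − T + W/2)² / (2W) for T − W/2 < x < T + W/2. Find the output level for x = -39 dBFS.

-40.225 dBFS

x − T + W/2 = -39 − (-41) + 5 = 7.
GR = (1 − 1/2) × 7² / 20 = 0.5 × 49 / 20 = 1.225 dB.
Output = -39 − 1.225 = -40.225 dBFS.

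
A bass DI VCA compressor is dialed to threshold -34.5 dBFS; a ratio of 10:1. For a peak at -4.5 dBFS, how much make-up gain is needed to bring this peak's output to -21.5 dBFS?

10 dB

The peak compresses to -34.5 + 30/10 = -31.5 dBFS.
To reach -21.5 dBFS requires -21.5 − (-31.5) = 10 dB of make-up.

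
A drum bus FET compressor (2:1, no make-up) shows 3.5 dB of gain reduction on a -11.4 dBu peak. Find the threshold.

-18.4 dBu

Gain reduction = -11.4 − (-14.9) = 3.5 dB; output overshoot = GR / (R − 1) = 3.5 / 1 = 3.5 dB.
Threshold = output − output overshoot = -14.9 − 3.5 = -18.4 dBu.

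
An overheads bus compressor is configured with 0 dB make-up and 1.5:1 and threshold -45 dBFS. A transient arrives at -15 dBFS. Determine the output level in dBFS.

-25 dBFS

The input is 30 dB above the -45 dBFS threshold.
The 30 dB excess becomes 20 dB after 1.5:1 reduction.
That puts the output at -25 dBFS.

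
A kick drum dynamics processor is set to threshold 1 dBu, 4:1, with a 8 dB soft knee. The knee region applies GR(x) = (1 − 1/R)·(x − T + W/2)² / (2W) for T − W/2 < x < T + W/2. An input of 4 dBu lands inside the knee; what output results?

x − T + W/2 = 4 − 1 + 4 = 7.
GR = (1 − 1/4) × 7² / 16 = 0.75 × 49 / 16 = 2.296875 dB.
Output = 4 − 2.296875 = 1.703125 dBu.

1.703125 dBu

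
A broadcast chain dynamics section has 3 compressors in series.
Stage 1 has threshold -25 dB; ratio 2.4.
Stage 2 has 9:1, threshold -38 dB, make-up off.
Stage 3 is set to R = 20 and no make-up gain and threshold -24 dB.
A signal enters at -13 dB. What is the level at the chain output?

-36 dB

Stage 1: overshoot 12 dB → 12/2.4 = 5 dB → -20 dB.
Stage 2: overshoot 18 dB → 18/9 = 2 dB → -36 dB.
Stage 3: below threshold (-36 ≤ -24); passes unchanged; output -36 dB.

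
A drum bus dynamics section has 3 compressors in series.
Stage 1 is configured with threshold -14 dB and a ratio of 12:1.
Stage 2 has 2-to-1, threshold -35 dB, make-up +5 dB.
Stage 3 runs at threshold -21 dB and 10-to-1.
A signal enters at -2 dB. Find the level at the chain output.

Stage 1: 12 dB above -14 dB, reduced 12:1 to 1 dB above → -13 dB.
Stage 2: -13 dB is 22 dB over -35 dB; at 2:1 that becomes 11 dB over, giving -24 dB; +5 dB make-up → -19 dB.
Stage 3: overshoot 2 dB → 2/10 = 0.2 dB → -20.8 dB.

-20.8 dB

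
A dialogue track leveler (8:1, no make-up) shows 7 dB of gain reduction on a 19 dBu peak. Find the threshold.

Gain reduction = 19 − 12 = 7 dB; output overshoot = GR / (R − 1) = 7 / 7 = 1 dB.
Threshold = output − output overshoot = 12 − 1 = 11 dBu.

11 dBu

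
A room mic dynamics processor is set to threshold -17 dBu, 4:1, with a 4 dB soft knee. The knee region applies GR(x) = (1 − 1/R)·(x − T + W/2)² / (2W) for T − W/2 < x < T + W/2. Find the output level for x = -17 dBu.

x − T + W/2 = -17 − (-17) + 2 = 2.
GR = (1 − 1/4) × 2² / 8 = 0.75 × 4 / 8 = 0.375 dB.
Output = -17 − 0.375 = -17.375 dBu.

-17.375 dBu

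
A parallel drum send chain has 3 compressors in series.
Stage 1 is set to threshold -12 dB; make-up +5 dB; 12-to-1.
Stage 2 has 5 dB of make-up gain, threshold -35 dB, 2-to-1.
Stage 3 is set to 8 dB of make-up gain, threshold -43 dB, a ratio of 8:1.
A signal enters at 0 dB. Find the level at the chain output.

Stage 1: 0 dB is 12 dB over -12 dB; at 12:1 that becomes 1 dB over, giving -11 dB; +5 dB make-up → -6 dB.
Stage 2: -6 dB is 29 dB over -35 dB; at 2:1 that becomes 14.5 dB over, giving -20.5 dB; +5 dB make-up → -15.5 dB.
Stage 3: -15.5 dB is 27.5 dB over -43 dB; at 8:1 that becomes 3.4375 dB over, giving -39.5625 dB; +8 dB make-up → -31.5625 dB.

-31.5625 dB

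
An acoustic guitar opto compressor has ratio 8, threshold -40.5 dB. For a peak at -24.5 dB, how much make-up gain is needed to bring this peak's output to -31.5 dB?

7 dB

Without make-up, output = threshold + overshoot/8 = -40.5 + 2 = -38.5 dB.
Gap to target: 7 dB.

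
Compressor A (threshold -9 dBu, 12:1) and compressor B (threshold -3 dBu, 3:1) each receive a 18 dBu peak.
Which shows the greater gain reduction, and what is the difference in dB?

A: GR = 27 − 27/12 = 24.75 dB.
B: GR = 21 − 21/3 = 14 dB.
A reduces 10.75 dB more.

A, by 10.75 dB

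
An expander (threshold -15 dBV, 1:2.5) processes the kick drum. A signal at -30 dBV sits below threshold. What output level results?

Below threshold, a 1:2.5 expander applies gain = (2.5−1)×(T − x) of attenuation.
(2.5−1) × 15 = 22.5 dB, so output = -30 − 22.5 = -52.5 dBV.

-52.5 dBV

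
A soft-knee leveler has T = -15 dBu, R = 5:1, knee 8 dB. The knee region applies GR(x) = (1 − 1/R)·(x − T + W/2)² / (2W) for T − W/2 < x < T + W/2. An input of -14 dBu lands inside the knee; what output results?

-15.25 dBu

x − T + W/2 = -14 − (-15) + 4 = 5.
GR = (1 − 1/5) × 5² / 16 = 0.8 × 25 / 16 = 1.25 dB.
Output = -14 − 1.25 = -15.25 dBu.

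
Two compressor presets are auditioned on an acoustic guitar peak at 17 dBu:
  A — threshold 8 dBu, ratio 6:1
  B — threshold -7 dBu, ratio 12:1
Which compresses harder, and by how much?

A: overshoot 9 dB → output overshoot 1.5 dB → GR 7.5 dB.
B: overshoot 24 dB → output overshoot 2 dB → GR 22 dB.
B reduces 14.5 dB more.

B, by 14.5 dB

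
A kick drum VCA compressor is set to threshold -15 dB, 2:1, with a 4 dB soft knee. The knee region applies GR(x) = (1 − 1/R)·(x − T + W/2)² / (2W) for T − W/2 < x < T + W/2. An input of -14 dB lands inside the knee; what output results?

-14.5625 dB

x − T + W/2 = -14 − (-15) + 2 = 3.
GR = (1 − 1/2) × 3² / 8 = 0.5 × 9 / 8 = 0.5625 dB.
Output = -14 − 0.5625 = -14.5625 dB.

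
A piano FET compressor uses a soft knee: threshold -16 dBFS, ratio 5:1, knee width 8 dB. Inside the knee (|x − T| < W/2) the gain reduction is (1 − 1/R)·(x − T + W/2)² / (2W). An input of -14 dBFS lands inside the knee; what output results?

-15.8 dBFS

x − T + W/2 = -14 − (-16) + 4 = 6.
GR = (1 − 1/5) × 6² / 16 = 0.8 × 36 / 16 = 1.8 dB.
Output = -14 − 1.8 = -15.8 dBFS.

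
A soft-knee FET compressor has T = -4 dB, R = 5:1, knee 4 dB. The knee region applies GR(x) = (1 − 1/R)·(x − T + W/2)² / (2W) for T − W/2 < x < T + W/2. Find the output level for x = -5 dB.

x − T + W/2 = -5 − (-4) + 2 = 1.
GR = (1 − 1/5) × 1² / 8 = 0.8 × 1 / 8 = 0.1 dB.
Output = -5 − 0.1 = -5.1 dB.

-5.1 dB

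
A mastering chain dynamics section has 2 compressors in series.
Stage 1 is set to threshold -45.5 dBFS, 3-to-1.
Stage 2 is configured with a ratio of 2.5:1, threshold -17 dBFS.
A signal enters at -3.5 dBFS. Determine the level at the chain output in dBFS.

-31.5 dBFS

Stage 1: -3.5 dBFS is 42 dB over -45.5 dBFS; at 3:1 that becomes 14 dB over, giving -31.5 dBFS.
Stage 2: -31.5 dBFS is at or below the -17 dBFS threshold — no compression; output -31.5 dBFS.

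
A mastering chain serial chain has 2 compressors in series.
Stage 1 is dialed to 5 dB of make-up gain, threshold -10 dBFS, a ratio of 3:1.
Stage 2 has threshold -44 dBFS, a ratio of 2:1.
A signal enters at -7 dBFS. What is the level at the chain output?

Stage 1: -7 dBFS is 3 dB over -10 dBFS; at 3:1 that becomes 1 dB over, giving -9 dBFS; +5 dB make-up → -4 dBFS.
Stage 2: 40 dB above -44 dBFS, reduced 2:1 to 20 dB above → -24 dBFS.

-24 dBFS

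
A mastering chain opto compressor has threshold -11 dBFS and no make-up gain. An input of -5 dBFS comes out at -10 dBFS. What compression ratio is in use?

6:1

Input overshoot = -5 − (-11) = 6 dB; output overshoot = -10 − (-11) = 1 dB.
Ratio = 6 / 1 = 6.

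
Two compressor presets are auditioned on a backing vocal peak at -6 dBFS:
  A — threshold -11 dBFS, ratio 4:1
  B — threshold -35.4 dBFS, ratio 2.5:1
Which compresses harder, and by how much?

A: overshoot 5 dB → output overshoot 1.25 dB → GR 3.75 dB.
B: overshoot 29.4 dB → output overshoot 11.76 dB → GR 17.64 dB.
Difference: 13.89 dB in favour of B.

B, by 13.89 dB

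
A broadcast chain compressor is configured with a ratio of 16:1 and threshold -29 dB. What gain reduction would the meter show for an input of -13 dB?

15 dB

The signal is 16 dB above threshold.
A 16:1 ratio leaves 1 dB of that excess.
GR = overshoot in − overshoot out = 16 − 1 = 15 dB.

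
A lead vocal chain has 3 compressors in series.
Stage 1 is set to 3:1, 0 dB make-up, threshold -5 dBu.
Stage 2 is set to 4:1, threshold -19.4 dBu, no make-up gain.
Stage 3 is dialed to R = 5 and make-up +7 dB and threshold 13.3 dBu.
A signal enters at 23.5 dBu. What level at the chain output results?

Stage 1: 23.5 dBu is 28.5 dB over -5 dBu; at 3:1 that becomes 9.5 dB over, giving 4.5 dBu.
Stage 2: 23.9 dB above -19.4 dBu, reduced 4:1 to 5.975 dB above → -13.425 dBu.
Stage 3: -13.425 dBu is at or below the 13.3 dBu threshold — no compression; make-up brings it to -6.425 dBu.

-6.425 dBu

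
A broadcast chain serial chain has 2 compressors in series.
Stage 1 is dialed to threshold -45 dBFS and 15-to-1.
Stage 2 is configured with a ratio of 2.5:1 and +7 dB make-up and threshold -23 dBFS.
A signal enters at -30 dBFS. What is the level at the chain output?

Stage 1: overshoot 15 dB → 15/15 = 1 dB → -44 dBFS.
Stage 2: -44 dBFS is at or below the -23 dBFS threshold — no compression; make-up brings it to -37 dBFS.

-37 dBFS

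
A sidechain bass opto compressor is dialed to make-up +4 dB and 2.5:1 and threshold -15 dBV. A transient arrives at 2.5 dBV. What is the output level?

-4 dBV

The input is 17.5 dB above the -15 dBV threshold.
2.5:1 compression reduces that to 17.5/2.5 = 7 dB over.
So the level is -15 + 7 = -8 dBV; make-up adds 4 dB, giving -4 dBV.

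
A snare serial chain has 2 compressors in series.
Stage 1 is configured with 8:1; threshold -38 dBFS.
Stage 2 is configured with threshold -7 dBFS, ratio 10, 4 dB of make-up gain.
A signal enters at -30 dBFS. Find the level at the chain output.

-33 dBFS

Stage 1: 8 dB above -38 dBFS, reduced 8:1 to 1 dB above → -37 dBFS.
Stage 2: -37 dBFS ≤ -7 dBFS, so stage 2 doesn't engage; make-up brings it to -33 dBFS.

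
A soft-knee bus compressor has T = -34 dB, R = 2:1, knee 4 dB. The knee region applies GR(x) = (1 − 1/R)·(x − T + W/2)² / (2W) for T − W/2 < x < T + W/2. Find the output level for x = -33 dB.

x − T + W/2 = -33 − (-34) + 2 = 3.
GR = (1 − 1/2) × 3² / 8 = 0.5 × 9 / 8 = 0.5625 dB.
Output = -33 − 0.5625 = -33.5625 dB.

-33.5625 dB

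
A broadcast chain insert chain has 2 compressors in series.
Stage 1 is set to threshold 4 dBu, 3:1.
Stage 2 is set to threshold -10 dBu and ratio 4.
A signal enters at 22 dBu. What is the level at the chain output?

Stage 1: 22 dBu is 18 dB over 4 dBu; at 3:1 that becomes 6 dB over, giving 10 dBu.
Stage 2: overshoot 20 dB → 20/4 = 5 dB → -5 dBu.

-5 dBu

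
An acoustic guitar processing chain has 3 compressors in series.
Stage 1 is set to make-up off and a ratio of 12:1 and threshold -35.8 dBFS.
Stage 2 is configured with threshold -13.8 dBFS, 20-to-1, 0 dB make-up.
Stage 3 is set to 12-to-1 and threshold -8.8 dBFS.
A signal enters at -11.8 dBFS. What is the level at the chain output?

Stage 1: 24 dB above -35.8 dBFS, reduced 12:1 to 2 dB above → -33.8 dBFS.
Stage 2: below threshold (-33.8 ≤ -13.8); passes unchanged; output -33.8 dBFS.
Stage 3: below threshold (-33.8 ≤ -8.8); passes unchanged; output -33.8 dBFS.

-33.8 dBFS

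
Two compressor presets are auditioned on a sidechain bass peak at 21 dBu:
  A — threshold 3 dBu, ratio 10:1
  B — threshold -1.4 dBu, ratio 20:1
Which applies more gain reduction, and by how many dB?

A: GR = 18 − 18/10 = 16.2 dB.
B: GR = 22.4 − 22.4/20 = 21.28 dB.
B reduces 5.08 dB more.

B, by 5.08 dB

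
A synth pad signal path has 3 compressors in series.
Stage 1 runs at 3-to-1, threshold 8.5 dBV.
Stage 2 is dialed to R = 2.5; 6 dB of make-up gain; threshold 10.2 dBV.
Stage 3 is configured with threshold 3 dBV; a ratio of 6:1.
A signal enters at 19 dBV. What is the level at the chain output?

Stage 1: 10.5 dB above 8.5 dBV, reduced 3:1 to 3.5 dB above → 12 dBV.
Stage 2: overshoot 1.8 dB → 1.8/2.5 = 0.72 dB → 10.92 dBV; +6 dB make-up → 16.92 dBV.
Stage 3: 13.92 dB above 3 dBV, reduced 6:1 to 2.32 dB above → 5.32 dBV.

5.32 dBV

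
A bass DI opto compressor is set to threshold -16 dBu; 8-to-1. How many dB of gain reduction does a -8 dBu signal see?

-8 dBu exceeds the threshold by 8 dB.
At 8:1, output sits 8/8 = 1 dB above threshold.
GR = overshoot in − overshoot out = 8 − 1 = 7 dB.

7 dB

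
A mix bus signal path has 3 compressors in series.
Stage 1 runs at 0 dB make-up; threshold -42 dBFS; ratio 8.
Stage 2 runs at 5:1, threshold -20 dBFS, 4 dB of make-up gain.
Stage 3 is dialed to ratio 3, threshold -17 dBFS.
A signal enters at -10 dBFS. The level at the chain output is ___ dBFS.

Stage 1: overshoot 32 dB → 32/8 = 4 dB → -38 dBFS.
Stage 2: -38 dBFS ≤ -20 dBFS, so stage 2 doesn't engage; make-up brings it to -34 dBFS.
Stage 3: -34 dBFS is at or below the -17 dBFS threshold — no compression; output -34 dBFS.

-34 dBFS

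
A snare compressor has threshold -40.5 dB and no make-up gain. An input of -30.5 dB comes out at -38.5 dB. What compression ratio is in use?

5:1

Input overshoot = -30.5 − (-40.5) = 10 dB; output overshoot = -38.5 − (-40.5) = 2 dB.
Ratio = 10 / 2 = 5.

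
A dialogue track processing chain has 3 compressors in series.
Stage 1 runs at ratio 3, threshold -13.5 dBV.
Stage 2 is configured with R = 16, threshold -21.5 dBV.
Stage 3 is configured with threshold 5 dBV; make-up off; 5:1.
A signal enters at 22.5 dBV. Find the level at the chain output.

Stage 1: 36 dB above -13.5 dBV, reduced 3:1 to 12 dB above → -1.5 dBV.
Stage 2: -1.5 dBV is 20 dB over -21.5 dBV; at 16:1 that becomes 1.25 dB over, giving -20.25 dBV.
Stage 3: -20.25 dBV is at or below the 5 dBV threshold — no compression; output -20.25 dBV.

-20.25 dBV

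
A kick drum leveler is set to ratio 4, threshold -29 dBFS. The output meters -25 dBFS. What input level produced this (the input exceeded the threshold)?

-13 dBFS

That's 4 dB above the -29 dBFS threshold.
Undo the ratio: input overshoot = 4 × 4 = 16 dB, giving input = -13 dBFS.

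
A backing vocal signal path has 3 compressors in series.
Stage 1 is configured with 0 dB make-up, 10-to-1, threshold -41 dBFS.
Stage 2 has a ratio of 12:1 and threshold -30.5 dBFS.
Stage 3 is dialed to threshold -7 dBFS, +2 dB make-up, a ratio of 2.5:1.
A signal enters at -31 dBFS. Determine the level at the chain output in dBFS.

-38 dBFS

Stage 1: overshoot 10 dB → 10/10 = 1 dB → -40 dBFS.
Stage 2: below threshold (-40 ≤ -30.5); passes unchanged; output -40 dBFS.
Stage 3: -40 dBFS is at or below the -7 dBFS threshold — no compression; make-up brings it to -38 dBFS.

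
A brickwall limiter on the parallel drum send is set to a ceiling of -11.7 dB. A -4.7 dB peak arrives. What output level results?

A brickwall limiter is an ∞:1 compressor: any input above the ceiling is clamped to -11.7 dB.

-11.7 dB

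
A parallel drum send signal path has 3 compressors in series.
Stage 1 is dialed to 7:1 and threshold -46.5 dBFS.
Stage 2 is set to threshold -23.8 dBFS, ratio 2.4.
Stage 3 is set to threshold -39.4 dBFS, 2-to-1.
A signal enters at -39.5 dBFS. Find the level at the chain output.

-45.5 dBFS

Stage 1: 7 dB above -46.5 dBFS, reduced 7:1 to 1 dB above → -45.5 dBFS.
Stage 2: -45.5 dBFS is at or below the -23.8 dBFS threshold — no compression; output -45.5 dBFS.
Stage 3: below threshold (-45.5 ≤ -39.4); passes unchanged; output -45.5 dBFS.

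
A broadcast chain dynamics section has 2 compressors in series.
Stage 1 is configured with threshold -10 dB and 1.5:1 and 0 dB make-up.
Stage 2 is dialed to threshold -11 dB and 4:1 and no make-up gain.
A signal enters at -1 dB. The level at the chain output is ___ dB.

-9.25 dB

Stage 1: overshoot 9 dB → 9/1.5 = 6 dB → -4 dB.
Stage 2: -4 dB is 7 dB over -11 dB; at 4:1 that becomes 1.75 dB over, giving -9.25 dB.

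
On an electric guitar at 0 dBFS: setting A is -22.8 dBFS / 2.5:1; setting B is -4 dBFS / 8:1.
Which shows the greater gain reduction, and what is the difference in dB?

A: overshoot 22.8 dB → output overshoot 9.12 dB → GR 13.68 dB.
B: overshoot 4 dB → output overshoot 0.5 dB → GR 3.5 dB.
A applies 10.18 dB more gain reduction.

A, by 10.18 dB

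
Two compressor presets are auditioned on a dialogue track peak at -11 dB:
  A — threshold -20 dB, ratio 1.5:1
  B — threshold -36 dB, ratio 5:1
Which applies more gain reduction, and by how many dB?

B, by 17 dB

A: overshoot 9 dB → output overshoot 6 dB → GR 3 dB.
B: overshoot 25 dB → output overshoot 5 dB → GR 20 dB.
B applies 17 dB more gain reduction.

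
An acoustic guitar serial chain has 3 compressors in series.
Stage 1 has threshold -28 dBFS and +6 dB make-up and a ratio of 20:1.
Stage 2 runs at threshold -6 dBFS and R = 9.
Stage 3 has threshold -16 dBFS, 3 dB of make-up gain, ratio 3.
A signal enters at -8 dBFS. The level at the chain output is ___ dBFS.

-18 dBFS

Stage 1: overshoot 20 dB → 20/20 = 1 dB → -27 dBFS; +6 dB make-up → -21 dBFS.
Stage 2: -21 dBFS ≤ -6 dBFS, so stage 2 doesn't engage; output -21 dBFS.
Stage 3: -21 dBFS is at or below the -16 dBFS threshold — no compression; make-up brings it to -18 dBFS.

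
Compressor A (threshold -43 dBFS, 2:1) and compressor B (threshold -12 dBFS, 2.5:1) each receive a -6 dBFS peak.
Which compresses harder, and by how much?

A, by 14.9 dB

A: 37 dB over, compressed to 18.5 dB over, so 18.5 dB of GR.
B: 6 dB over, compressed to 2.4 dB over, so 3.6 dB of GR.
Difference: 14.9 dB in favour of A.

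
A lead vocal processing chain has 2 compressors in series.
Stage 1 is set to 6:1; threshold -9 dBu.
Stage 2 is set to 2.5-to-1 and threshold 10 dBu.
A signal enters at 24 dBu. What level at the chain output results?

-3.5 dBu

Stage 1: overshoot 33 dB → 33/6 = 5.5 dB → -3.5 dBu.
Stage 2: -3.5 dBu is at or below the 10 dBu threshold — no compression; output -3.5 dBu.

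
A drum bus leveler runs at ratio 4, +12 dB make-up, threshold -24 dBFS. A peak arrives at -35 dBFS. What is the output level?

-23 dBFS

-35 dBFS is 11 dB below the -24 dBFS threshold, so no gain reduction is applied.
Make-up gain adds 12 dB: -35 + 12 = -23 dBFS.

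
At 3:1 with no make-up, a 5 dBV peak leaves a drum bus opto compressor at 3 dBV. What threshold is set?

Input is 3 dB above T (since output overshoot × R = input overshoot: (3 − T)·3 = 5 − T gives T = 2 dBV).
Check: 2 + (5 − 2)/3 = 2 + 1 = 3 dBV. ✓

2 dBV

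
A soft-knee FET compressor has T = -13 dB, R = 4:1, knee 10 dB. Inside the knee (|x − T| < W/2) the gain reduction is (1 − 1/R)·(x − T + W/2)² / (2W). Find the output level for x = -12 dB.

-13.35 dB

x − T + W/2 = -12 − (-13) + 5 = 6.
GR = (1 − 1/4) × 6² / 20 = 0.75 × 36 / 20 = 1.35 dB.
Output = -12 − 1.35 = -13.35 dB.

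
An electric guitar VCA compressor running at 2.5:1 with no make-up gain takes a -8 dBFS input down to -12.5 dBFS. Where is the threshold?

Input is 7.5 dB above T (since output overshoot × R = input overshoot: (-12.5 − T)·2.5 = -8 − T gives T = -15.5 dBFS).
Check: -15.5 + (-8 − (-15.5))/2.5 = -15.5 + 3 = -12.5 dBFS. ✓

-15.5 dBFS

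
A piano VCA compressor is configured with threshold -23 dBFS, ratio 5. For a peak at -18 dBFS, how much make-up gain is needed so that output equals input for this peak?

4 dB

The peak compresses to -23 + 5/5 = -22 dBFS.
To reach -18 dBFS requires -18 − (-22) = 4 dB of make-up.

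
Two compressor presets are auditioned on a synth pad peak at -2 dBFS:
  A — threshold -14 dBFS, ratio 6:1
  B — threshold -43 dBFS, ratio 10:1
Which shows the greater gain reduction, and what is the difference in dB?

B, by 26.9 dB

A: 12 dB over, compressed to 2 dB over, so 10 dB of GR.
B: 41 dB over, compressed to 4.1 dB over, so 36.9 dB of GR.
B reduces 26.9 dB more.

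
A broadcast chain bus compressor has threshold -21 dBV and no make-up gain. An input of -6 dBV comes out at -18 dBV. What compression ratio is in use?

5:1

Input overshoot = -6 − (-21) = 15 dB; output overshoot = -18 − (-21) = 3 dB.
Ratio = 15 / 3 = 5.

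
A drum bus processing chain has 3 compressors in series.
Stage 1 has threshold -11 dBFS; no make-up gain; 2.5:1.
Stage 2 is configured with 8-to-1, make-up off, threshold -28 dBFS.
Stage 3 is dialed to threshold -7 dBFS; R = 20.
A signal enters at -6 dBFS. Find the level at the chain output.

-25.625 dBFS

Stage 1: overshoot 5 dB → 5/2.5 = 2 dB → -9 dBFS.
Stage 2: -9 dBFS is 19 dB over -28 dBFS; at 8:1 that becomes 2.375 dB over, giving -25.625 dBFS.
Stage 3: -25.625 dBFS is at or below the -7 dBFS threshold — no compression; output -25.625 dBFS.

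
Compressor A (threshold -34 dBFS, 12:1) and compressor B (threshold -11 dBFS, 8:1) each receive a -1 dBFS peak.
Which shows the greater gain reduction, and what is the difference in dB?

A, by 21.5 dB

A: GR = 33 − 33/12 = 30.25 dB.
B: GR = 10 − 10/8 = 8.75 dB.
A applies 21.5 dB more gain reduction.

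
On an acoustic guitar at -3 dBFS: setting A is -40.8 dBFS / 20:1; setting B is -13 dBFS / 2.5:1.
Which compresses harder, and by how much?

A: GR = 37.8 − 37.8/20 = 35.91 dB.
B: GR = 10 − 10/2.5 = 6 dB.
A applies 29.91 dB more gain reduction.

A, by 29.91 dB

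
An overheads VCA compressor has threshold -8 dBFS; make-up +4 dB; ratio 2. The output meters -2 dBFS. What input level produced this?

-4 dBFS

Before make-up, the level was -2 − 4 = -6 dBFS.
Post-compression overshoot = -6 − (-8) = 2 dB.
Undo the ratio: input overshoot = 2 × 2 = 4 dB, giving input = -4 dBFS.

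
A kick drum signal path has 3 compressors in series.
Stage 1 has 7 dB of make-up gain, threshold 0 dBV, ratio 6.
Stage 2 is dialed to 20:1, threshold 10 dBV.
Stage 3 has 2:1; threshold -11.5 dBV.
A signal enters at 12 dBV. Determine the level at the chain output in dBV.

-1.25 dBV

Stage 1: 12 dBV is 12 dB over 0 dBV; at 6:1 that becomes 2 dB over, giving 2 dBV; +7 dB make-up → 9 dBV.
Stage 2: below threshold (9 ≤ 10); passes unchanged; output 9 dBV.
Stage 3: overshoot 20.5 dB → 20.5/2 = 10.25 dB → -1.25 dBV.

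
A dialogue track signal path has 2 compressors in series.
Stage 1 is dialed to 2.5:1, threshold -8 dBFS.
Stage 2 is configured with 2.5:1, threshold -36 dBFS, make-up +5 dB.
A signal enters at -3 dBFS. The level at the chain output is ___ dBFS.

-19 dBFS

Stage 1: -3 dBFS is 5 dB over -8 dBFS; at 2.5:1 that becomes 2 dB over, giving -6 dBFS.
Stage 2: overshoot 30 dB → 30/2.5 = 12 dB → -24 dBFS; +5 dB make-up → -19 dBFS.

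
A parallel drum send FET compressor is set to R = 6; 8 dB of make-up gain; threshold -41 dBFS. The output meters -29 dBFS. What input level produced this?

-17 dBFS

Stripping the +8 dB make-up gives -37 dBFS at the gain stage.
Post-compression overshoot = -37 − (-41) = 4 dB.
Input overshoot = R × output overshoot = 24 dB → input = -41 + 24 = -17 dBFS.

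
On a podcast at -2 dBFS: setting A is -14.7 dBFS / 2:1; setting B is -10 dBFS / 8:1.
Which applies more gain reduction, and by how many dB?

A: 12.7 dB over, compressed to 6.35 dB over, so 6.35 dB of GR.
B: 8 dB over, compressed to 1 dB over, so 7 dB of GR.
Difference: 0.65 dB in favour of B.

B, by 0.65 dB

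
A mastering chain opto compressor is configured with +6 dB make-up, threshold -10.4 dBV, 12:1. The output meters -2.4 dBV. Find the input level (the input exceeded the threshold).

Stripping the +6 dB make-up gives -8.4 dBV at the gain stage.
The compressed level sits -8.4 − (-10.4) = 2 dB over threshold.
Before 12:1 compression the overshoot was 2 × 12 = 24 dB, so input = -10.4 + 24 = 13.6 dBV.

13.6 dBV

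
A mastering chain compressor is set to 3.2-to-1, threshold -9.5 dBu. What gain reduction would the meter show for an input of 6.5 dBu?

Overshoot = 6.5 − (-9.5) = 16 dB.
A 3.2:1 ratio leaves 5 dB of that excess.
GR = overshoot in − overshoot out = 16 − 5 = 11 dB.

11 dB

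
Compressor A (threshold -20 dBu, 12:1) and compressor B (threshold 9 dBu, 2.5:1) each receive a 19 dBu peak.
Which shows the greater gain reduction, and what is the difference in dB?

A: 39 dB over, compressed to 3.25 dB over, so 35.75 dB of GR.
B: 10 dB over, compressed to 4 dB over, so 6 dB of GR.
A applies 29.75 dB more gain reduction.

A, by 29.75 dB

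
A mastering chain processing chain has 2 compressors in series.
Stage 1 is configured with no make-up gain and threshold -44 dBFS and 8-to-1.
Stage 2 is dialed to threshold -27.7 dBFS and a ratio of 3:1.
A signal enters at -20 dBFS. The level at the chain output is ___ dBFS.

Stage 1: 24 dB above -44 dBFS, reduced 8:1 to 3 dB above → -41 dBFS.
Stage 2: -41 dBFS ≤ -27.7 dBFS, so stage 2 doesn't engage; output -41 dBFS.

-41 dBFS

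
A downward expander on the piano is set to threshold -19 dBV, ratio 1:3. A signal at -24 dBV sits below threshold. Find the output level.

-34 dBV

The input is 5 dB below the -19 dBV threshold.
A 1:3 expander multiplies undershoot by 3: 5 × 3 = 15 dB below threshold.
Output = -19 − 15 = -34 dBV.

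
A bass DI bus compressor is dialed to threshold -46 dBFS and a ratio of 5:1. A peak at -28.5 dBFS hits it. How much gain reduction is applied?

14 dB

Overshoot = -28.5 − (-46) = 17.5 dB.
After 5:1 compression the overshoot becomes 17.5/5 = 3.5 dB.
GR = overshoot in − overshoot out = 17.5 − 3.5 = 14 dB.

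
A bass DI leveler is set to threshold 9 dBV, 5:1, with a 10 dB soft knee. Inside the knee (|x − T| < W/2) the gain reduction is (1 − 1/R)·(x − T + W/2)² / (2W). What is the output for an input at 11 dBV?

9.04 dBV

x − T + W/2 = 11 − 9 + 5 = 7.
GR = (1 − 1/5) × 7² / 20 = 0.8 × 49 / 20 = 1.96 dB.
Output = 11 − 1.96 = 9.04 dBV.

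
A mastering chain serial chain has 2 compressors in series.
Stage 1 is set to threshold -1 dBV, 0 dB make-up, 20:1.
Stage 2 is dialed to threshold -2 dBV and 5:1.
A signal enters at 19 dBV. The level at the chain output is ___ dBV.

-1.6 dBV

Stage 1: 19 dBV is 20 dB over -1 dBV; at 20:1 that becomes 1 dB over, giving 0 dBV.
Stage 2: overshoot 2 dB → 2/5 = 0.4 dB → -1.6 dBV.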